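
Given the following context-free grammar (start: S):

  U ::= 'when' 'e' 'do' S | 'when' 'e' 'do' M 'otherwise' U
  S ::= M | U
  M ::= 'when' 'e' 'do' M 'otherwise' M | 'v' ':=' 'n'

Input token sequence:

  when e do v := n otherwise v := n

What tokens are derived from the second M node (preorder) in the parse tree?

v := n

[S [M when e do [M v := n] otherwise [M v := n]]]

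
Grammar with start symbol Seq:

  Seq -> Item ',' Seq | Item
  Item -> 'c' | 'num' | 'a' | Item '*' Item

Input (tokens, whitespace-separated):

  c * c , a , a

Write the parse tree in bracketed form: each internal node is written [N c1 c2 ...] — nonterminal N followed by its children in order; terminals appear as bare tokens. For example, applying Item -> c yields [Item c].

[Seq [Item [Item c] * [Item c]] , [Seq [Item a] , [Seq [Item a]]]]

Seq
Item , Seq
Item * Item , Seq
c * Item , Seq
c * c , Seq
c * c , Item , Seq
c * c , a , Seq
c * c , a , Item
c * c , a , a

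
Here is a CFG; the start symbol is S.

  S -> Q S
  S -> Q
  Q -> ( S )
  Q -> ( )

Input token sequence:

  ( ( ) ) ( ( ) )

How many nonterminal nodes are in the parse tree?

8

[S [Q ( [S [Q ( )]] )] [S [Q ( [S [Q ( )]] )]]]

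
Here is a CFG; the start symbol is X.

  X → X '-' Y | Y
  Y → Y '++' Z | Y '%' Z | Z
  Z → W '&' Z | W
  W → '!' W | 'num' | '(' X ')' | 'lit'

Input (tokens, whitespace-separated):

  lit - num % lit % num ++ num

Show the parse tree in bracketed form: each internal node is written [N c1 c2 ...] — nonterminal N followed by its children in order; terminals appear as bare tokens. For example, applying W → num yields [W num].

[X [X [Y [Z [W lit]]]] - [Y [Y [Y [Y [Z [W num]]] % [Z [W lit]]] % [Z [W num]]] ++ [Z [W num]]]]

X
X - Y
Y - Y
Z - Y
W - Y
lit - Y
lit - Y ++ Z
lit - Y % Z ++ Z
lit - Y % Z % Z ++ Z
lit - Z % Z % Z ++ Z
lit - W % Z % Z ++ Z
lit - num % Z % Z ++ Z
lit - num % W % Z ++ Z
lit - num % lit % Z ++ Z
lit - num % lit % W ++ Z
lit - num % lit % num ++ Z
lit - num % lit % num ++ W
lit - num % lit % num ++ num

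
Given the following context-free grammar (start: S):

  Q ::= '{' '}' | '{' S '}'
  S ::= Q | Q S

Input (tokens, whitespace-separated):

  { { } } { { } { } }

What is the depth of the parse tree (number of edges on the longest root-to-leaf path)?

[S [Q { [S [Q { }]] }] [S [Q { [S [Q { }] [S [Q { }]]] }]]]

6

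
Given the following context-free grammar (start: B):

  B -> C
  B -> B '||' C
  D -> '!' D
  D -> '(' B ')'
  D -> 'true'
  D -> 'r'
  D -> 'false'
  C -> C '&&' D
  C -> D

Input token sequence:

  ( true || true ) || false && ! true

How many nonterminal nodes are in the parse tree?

[B [B [C [D ( [B [B [C [D true]]] || [C [D true]]] )]]] || [C [C [D false]] && [D ! [D true]]]]

15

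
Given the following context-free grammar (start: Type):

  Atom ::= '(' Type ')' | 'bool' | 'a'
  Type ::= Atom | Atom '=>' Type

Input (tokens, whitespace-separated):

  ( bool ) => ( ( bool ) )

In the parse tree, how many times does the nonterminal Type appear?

[Type [Atom ( [Type [Atom bool]] )] => [Type [Atom ( [Type [Atom ( [Type [Atom bool]] )]] )]]]

5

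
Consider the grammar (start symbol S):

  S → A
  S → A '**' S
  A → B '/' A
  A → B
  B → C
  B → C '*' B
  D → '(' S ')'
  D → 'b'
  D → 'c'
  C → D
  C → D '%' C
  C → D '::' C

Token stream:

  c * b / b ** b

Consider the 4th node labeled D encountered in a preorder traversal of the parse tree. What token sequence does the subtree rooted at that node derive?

b

[S [A [B [C [D c]] * [B [C [D b]]]] / [A [B [C [D b]]]]] ** [S [A [B [C [D b]]]]]]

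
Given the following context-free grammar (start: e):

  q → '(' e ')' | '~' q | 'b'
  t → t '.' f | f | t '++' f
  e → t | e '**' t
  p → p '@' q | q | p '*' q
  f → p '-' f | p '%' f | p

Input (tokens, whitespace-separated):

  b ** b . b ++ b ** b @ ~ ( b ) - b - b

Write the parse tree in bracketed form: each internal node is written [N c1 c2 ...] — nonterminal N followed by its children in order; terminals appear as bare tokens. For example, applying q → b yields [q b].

[e [e [e [t [f [p [q b]]]]] ** [t [t [t [f [p [q b]]]] . [f [p [q b]]]] ++ [f [p [q b]]]]] ** [t [f [p [p [q b]] @ [q ~ [q ( [e [t [f [p [q b]]]]] )]]] - [f [p [q b]] - [f [p [q b]]]]]]]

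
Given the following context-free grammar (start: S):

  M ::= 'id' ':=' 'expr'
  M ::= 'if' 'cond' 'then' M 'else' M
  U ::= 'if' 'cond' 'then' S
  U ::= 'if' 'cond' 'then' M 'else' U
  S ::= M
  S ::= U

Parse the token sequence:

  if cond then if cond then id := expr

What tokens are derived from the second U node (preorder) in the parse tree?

[S [U if cond then [S [U if cond then [S [M id := expr]]]]]]

if cond then id := expr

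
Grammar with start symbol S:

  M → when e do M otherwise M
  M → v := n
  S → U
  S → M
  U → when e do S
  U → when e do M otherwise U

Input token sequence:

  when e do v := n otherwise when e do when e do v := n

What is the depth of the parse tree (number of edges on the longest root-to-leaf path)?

[S [U when e do [M v := n] otherwise [U when e do [S [U when e do [S [M v := n]]]]]]]

7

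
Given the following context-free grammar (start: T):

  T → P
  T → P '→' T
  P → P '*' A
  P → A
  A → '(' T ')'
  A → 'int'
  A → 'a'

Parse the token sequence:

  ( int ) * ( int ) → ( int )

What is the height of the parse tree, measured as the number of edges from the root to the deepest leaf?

7

[T [P [P [A ( [T [P [A int]]] )]] * [A ( [T [P [A int]]] )]] → [T [P [A ( [T [P [A int]]] )]]]]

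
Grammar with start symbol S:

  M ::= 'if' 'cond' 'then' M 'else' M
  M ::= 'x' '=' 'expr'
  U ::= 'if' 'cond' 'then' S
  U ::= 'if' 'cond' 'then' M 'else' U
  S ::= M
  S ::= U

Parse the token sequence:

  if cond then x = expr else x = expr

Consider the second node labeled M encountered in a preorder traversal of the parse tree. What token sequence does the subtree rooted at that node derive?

x = expr

[S [M if cond then [M x = expr] else [M x = expr]]]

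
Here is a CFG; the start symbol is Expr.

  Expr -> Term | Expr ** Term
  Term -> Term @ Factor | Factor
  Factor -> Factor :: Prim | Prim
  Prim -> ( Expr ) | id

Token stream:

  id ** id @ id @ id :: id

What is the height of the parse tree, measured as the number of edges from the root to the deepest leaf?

[Expr [Expr [Term [Factor [Prim id]]]] ** [Term [Term [Term [Factor [Prim id]]] @ [Factor [Prim id]]] @ [Factor [Factor [Prim id]] :: [Prim id]]]]

6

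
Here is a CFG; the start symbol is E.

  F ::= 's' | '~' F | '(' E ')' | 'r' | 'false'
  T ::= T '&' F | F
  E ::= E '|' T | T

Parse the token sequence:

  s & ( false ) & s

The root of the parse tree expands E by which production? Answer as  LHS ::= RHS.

E ::= T

[E [T [T [T [F s]] & [F ( [E [T [F false]]] )]] & [F s]]]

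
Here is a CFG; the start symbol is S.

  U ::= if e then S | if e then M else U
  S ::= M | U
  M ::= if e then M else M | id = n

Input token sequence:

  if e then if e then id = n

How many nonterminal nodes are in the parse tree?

6

[S [U if e then [S [U if e then [S [M id = n]]]]]]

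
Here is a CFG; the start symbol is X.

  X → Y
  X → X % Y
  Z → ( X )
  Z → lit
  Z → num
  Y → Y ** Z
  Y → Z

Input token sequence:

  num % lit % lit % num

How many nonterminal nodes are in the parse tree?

12

[X [X [X [X [Y [Z num]]] % [Y [Z lit]]] % [Y [Z lit]]] % [Y [Z num]]]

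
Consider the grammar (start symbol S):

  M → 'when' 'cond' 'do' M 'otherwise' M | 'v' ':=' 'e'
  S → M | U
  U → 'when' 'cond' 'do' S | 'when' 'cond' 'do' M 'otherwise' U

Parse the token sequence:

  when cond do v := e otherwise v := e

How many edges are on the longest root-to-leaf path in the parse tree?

[S [M when cond do [M v := e] otherwise [M v := e]]]

3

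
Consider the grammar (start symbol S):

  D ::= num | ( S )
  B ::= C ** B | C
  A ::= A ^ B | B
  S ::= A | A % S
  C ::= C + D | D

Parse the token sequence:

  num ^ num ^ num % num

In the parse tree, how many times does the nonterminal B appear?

4

[S [A [A [A [B [C [D num]]]] ^ [B [C [D num]]]] ^ [B [C [D num]]]] % [S [A [B [C [D num]]]]]]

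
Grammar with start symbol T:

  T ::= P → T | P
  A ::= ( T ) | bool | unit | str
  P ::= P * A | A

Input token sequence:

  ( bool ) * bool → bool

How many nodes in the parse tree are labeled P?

4

[T [P [P [A ( [T [P [A bool]]] )]] * [A bool]] → [T [P [A bool]]]]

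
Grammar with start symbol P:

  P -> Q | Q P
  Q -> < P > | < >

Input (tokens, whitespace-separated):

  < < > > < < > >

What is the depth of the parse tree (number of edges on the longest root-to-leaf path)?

[P [Q < [P [Q < >]] >] [P [Q < [P [Q < >]] >]]]

5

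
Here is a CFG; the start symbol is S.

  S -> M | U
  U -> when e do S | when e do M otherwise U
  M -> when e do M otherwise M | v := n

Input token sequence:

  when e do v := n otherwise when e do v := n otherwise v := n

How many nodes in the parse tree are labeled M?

5

[S [M when e do [M v := n] otherwise [M when e do [M v := n] otherwise [M v := n]]]]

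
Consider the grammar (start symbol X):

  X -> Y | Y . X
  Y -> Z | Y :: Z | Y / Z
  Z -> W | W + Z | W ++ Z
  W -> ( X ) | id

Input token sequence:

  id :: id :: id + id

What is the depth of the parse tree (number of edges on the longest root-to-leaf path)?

6

[X [Y [Y [Y [Z [W id]]] :: [Z [W id]]] :: [Z [W id] + [Z [W id]]]]]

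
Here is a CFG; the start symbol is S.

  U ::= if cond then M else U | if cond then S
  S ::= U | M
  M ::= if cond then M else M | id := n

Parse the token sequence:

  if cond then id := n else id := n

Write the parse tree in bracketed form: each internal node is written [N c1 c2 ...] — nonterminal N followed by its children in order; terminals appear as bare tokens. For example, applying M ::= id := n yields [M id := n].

S
M
if cond then M else M
if cond then id := n else M
if cond then id := n else id := n

[S [M if cond then [M id := n] else [M id := n]]]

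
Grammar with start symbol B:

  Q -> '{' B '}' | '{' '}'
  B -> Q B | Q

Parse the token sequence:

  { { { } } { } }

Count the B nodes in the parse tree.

4

[B [Q { [B [Q { [B [Q { }]] }] [B [Q { }]]] }]]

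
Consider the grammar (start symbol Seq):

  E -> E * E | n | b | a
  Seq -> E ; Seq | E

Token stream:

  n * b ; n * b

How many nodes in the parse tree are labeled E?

[Seq [E [E n] * [E b]] ; [Seq [E [E n] * [E b]]]]

6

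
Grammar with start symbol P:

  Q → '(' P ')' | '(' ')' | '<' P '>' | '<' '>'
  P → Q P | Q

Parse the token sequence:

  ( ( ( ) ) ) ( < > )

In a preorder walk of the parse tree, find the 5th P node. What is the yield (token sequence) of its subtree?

[P [Q ( [P [Q ( [P [Q ( )]] )]] )] [P [Q ( [P [Q < >]] )]]]

< >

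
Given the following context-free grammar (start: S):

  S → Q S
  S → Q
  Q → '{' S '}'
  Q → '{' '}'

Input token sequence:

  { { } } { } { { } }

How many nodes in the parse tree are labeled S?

[S [Q { [S [Q { }]] }] [S [Q { }] [S [Q { [S [Q { }]] }]]]]

5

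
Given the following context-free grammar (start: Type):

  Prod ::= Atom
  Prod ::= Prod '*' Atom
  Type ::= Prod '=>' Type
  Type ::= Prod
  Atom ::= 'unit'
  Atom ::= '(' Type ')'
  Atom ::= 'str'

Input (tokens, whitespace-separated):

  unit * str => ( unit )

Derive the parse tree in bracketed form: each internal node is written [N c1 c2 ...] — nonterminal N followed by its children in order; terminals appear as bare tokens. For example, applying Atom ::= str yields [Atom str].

[Type [Prod [Prod [Atom unit]] * [Atom str]] => [Type [Prod [Atom ( [Type [Prod [Atom unit]]] )]]]]

Type
Prod => Type
Prod * Atom => Type
Atom * Atom => Type
unit * Atom => Type
unit * str => Type
unit * str => Prod
unit * str => Atom
unit * str => ( Type )
unit * str => ( Prod )
unit * str => ( Atom )
unit * str => ( unit )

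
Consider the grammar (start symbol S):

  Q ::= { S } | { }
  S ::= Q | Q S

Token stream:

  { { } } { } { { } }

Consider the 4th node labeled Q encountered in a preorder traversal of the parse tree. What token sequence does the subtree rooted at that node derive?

{ { } }

[S [Q { [S [Q { }]] }] [S [Q { }] [S [Q { [S [Q { }]] }]]]]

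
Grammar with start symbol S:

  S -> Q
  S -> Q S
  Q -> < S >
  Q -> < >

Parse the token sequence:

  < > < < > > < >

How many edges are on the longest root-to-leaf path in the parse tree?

5

[S [Q < >] [S [Q < [S [Q < >]] >] [S [Q < >]]]]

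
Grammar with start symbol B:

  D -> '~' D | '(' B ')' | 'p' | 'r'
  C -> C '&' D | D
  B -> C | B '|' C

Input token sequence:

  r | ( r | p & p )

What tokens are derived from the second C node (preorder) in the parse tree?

[B [B [C [D r]]] | [C [D ( [B [B [C [D r]]] | [C [C [D p]] & [D p]]] )]]]

( r | p & p )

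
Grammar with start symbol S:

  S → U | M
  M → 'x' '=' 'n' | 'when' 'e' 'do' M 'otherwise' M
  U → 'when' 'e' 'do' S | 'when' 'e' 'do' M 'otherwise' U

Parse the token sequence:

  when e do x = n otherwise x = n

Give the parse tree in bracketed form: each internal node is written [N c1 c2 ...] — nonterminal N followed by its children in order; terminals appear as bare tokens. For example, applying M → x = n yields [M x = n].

[S [M when e do [M x = n] otherwise [M x = n]]]

S
M
when e do M otherwise M
when e do x = n otherwise M
when e do x = n otherwise x = n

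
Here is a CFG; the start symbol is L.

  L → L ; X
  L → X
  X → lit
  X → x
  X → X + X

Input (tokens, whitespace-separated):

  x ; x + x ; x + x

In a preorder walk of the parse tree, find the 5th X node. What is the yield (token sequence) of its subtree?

x + x

[L [L [L [X x]] ; [X [X x] + [X x]]] ; [X [X x] + [X x]]]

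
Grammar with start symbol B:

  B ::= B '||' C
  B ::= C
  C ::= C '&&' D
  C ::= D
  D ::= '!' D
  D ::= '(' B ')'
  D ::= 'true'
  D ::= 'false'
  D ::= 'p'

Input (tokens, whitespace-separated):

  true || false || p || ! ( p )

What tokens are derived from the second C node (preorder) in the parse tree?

false

[B [B [B [B [C [D true]]] || [C [D false]]] || [C [D p]]] || [C [D ! [D ( [B [C [D p]]] )]]]]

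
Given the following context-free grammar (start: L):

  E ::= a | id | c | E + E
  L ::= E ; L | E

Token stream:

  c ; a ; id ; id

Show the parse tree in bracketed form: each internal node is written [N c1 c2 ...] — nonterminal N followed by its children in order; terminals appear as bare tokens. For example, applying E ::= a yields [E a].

[L [E c] ; [L [E a] ; [L [E id] ; [L [E id]]]]]

L
E ; L
c ; L
c ; E ; L
c ; a ; L
c ; a ; E ; L
c ; a ; id ; L
c ; a ; id ; E
c ; a ; id ; id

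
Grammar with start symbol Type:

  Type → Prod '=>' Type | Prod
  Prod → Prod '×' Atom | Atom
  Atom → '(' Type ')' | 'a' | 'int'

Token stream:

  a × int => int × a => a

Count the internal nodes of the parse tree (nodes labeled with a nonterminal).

[Type [Prod [Prod [Atom a]] × [Atom int]] => [Type [Prod [Prod [Atom int]] × [Atom a]] => [Type [Prod [Atom a]]]]]

13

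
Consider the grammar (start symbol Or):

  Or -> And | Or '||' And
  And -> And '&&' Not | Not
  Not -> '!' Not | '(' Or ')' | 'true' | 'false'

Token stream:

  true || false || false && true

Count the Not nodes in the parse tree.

4

[Or [Or [Or [And [Not true]]] || [And [Not false]]] || [And [And [Not false]] && [Not true]]]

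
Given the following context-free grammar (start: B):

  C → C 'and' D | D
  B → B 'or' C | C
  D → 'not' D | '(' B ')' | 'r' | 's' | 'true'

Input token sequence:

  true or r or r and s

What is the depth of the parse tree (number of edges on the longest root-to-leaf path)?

5

[B [B [B [C [D true]]] or [C [D r]]] or [C [C [D r]] and [D s]]]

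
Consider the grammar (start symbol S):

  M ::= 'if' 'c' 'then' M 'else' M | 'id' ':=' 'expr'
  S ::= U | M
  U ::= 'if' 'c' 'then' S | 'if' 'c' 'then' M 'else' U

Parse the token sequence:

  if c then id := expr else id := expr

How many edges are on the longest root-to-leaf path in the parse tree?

3

[S [M if c then [M id := expr] else [M id := expr]]]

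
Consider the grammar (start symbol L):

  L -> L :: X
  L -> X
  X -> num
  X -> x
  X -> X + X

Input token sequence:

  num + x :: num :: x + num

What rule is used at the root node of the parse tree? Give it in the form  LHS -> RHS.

L -> L :: X

[L [L [L [X [X num] + [X x]]] :: [X num]] :: [X [X x] + [X num]]]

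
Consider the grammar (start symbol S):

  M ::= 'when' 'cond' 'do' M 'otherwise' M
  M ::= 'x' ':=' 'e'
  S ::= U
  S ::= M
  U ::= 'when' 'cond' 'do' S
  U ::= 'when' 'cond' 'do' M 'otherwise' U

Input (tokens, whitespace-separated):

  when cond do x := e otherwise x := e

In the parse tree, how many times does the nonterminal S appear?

1

[S [M when cond do [M x := e] otherwise [M x := e]]]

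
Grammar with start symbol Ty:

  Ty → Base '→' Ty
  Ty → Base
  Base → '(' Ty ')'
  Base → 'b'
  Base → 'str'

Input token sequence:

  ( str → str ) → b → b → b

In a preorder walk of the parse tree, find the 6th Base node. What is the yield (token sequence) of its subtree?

b

[Ty [Base ( [Ty [Base str] → [Ty [Base str]]] )] → [Ty [Base b] → [Ty [Base b] → [Ty [Base b]]]]]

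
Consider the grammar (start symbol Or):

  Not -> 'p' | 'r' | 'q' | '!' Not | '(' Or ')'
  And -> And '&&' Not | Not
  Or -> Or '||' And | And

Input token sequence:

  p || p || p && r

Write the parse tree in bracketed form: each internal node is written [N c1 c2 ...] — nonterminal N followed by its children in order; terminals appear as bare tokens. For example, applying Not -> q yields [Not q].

Or
Or || And
Or || And || And
And || And || And
Not || And || And
p || And || And
p || Not || And
p || p || And
p || p || And && Not
p || p || Not && Not
p || p || p && Not
p || p || p && r

[Or [Or [Or [And [Not p]]] || [And [Not p]]] || [And [And [Not p]] && [Not r]]]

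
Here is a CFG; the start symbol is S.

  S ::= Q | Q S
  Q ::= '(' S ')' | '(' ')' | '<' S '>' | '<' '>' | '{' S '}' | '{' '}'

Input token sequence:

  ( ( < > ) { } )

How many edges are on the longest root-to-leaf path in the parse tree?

[S [Q ( [S [Q ( [S [Q < >]] )] [S [Q { }]]] )]]

6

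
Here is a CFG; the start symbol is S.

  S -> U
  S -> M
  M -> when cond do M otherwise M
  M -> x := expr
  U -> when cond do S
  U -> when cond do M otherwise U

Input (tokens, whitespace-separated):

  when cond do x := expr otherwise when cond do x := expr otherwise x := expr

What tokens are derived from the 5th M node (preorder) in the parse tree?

[S [M when cond do [M x := expr] otherwise [M when cond do [M x := expr] otherwise [M x := expr]]]]

x := expr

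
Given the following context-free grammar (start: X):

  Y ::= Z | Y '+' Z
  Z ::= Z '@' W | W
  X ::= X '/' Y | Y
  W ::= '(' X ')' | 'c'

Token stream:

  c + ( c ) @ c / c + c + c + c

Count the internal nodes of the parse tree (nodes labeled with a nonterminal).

26

[X [X [Y [Y [Z [W c]]] + [Z [Z [W ( [X [Y [Z [W c]]]] )]] @ [W c]]]] / [Y [Y [Y [Y [Z [W c]]] + [Z [W c]]] + [Z [W c]]] + [Z [W c]]]]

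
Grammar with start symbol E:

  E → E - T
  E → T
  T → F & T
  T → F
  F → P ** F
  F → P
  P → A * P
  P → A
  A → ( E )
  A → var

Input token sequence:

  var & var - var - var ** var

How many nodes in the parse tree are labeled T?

[E [E [E [T [F [P [A var]]] & [T [F [P [A var]]]]]] - [T [F [P [A var]]]]] - [T [F [P [A var]] ** [F [P [A var]]]]]]

4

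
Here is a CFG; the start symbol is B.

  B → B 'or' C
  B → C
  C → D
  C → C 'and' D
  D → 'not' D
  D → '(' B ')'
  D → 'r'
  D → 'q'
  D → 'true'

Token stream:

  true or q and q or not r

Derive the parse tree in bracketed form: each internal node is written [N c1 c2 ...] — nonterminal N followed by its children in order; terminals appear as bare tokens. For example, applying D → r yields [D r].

B
B or C
B or C or C
C or C or C
D or C or C
true or C or C
true or C and D or C
true or D and D or C
true or q and D or C
true or q and q or C
true or q and q or D
true or q and q or not D
true or q and q or not r

[B [B [B [C [D true]]] or [C [C [D q]] and [D q]]] or [C [D not [D r]]]]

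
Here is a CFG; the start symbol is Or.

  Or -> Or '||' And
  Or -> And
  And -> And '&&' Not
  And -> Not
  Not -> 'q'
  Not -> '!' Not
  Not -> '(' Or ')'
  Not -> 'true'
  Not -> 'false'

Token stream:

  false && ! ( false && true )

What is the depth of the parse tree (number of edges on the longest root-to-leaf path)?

[Or [And [And [Not false]] && [Not ! [Not ( [Or [And [And [Not false]] && [Not true]]] )]]]]

8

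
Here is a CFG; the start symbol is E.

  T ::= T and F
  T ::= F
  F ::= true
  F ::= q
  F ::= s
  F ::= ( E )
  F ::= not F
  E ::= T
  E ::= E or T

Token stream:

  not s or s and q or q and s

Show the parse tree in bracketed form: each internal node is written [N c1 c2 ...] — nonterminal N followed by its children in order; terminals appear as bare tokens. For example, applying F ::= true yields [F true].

E
E or T
E or T or T
T or T or T
F or T or T
not F or T or T
not s or T or T
not s or T and F or T
not s or F and F or T
not s or s and F or T
not s or s and q or T
not s or s and q or T and F
not s or s and q or F and F
not s or s and q or q and F
not s or s and q or q and s

[E [E [E [T [F not [F s]]]] or [T [T [F s]] and [F q]]] or [T [T [F q]] and [F s]]]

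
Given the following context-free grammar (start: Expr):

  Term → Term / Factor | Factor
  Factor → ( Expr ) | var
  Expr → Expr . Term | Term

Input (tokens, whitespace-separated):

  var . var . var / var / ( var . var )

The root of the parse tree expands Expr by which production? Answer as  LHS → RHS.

Expr → Expr . Term

[Expr [Expr [Expr [Term [Factor var]]] . [Term [Factor var]]] . [Term [Term [Term [Factor var]] / [Factor var]] / [Factor ( [Expr [Expr [Term [Factor var]]] . [Term [Factor var]]] )]]]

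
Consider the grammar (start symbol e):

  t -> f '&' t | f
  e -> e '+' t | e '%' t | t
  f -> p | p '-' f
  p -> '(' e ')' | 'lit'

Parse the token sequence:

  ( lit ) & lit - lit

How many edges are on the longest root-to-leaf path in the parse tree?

8

[e [t [f [p ( [e [t [f [p lit]]]] )]] & [t [f [p lit] - [f [p lit]]]]]]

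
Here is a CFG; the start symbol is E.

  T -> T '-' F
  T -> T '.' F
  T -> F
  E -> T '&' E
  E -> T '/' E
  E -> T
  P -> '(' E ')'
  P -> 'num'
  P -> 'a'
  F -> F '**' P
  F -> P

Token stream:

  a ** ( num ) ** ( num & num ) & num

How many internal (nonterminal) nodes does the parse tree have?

24

[E [T [F [F [F [P a]] ** [P ( [E [T [F [P num]]]] )]] ** [P ( [E [T [F [P num]]] & [E [T [F [P num]]]]] )]]] & [E [T [F [P num]]]]]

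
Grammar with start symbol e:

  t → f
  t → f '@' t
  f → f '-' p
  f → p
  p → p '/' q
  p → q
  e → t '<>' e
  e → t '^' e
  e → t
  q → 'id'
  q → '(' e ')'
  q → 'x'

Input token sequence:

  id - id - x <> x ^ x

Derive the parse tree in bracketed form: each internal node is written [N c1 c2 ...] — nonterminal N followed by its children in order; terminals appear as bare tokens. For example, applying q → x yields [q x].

[e [t [f [f [f [p [q id]]] - [p [q id]]] - [p [q x]]]] <> [e [t [f [p [q x]]]] ^ [e [t [f [p [q x]]]]]]]

e
t <> e
f <> e
f - p <> e
f - p - p <> e
p - p - p <> e
q - p - p <> e
id - p - p <> e
id - q - p <> e
id - id - p <> e
id - id - q <> e
id - id - x <> e
id - id - x <> t ^ e
id - id - x <> f ^ e
id - id - x <> p ^ e
id - id - x <> q ^ e
id - id - x <> x ^ e
id - id - x <> x ^ t
id - id - x <> x ^ f
id - id - x <> x ^ p
id - id - x <> x ^ q
id - id - x <> x ^ x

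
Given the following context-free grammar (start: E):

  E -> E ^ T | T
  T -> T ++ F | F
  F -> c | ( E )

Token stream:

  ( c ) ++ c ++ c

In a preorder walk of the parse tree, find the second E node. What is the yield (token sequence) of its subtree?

[E [T [T [T [F ( [E [T [F c]]] )]] ++ [F c]] ++ [F c]]]

c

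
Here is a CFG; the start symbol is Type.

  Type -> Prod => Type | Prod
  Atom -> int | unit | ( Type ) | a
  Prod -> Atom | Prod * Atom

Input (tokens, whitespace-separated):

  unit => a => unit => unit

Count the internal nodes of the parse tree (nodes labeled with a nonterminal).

12

[Type [Prod [Atom unit]] => [Type [Prod [Atom a]] => [Type [Prod [Atom unit]] => [Type [Prod [Atom unit]]]]]]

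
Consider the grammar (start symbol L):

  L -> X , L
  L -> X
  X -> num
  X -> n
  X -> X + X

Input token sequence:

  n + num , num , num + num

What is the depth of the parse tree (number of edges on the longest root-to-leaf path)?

5

[L [X [X n] + [X num]] , [L [X num] , [L [X [X num] + [X num]]]]]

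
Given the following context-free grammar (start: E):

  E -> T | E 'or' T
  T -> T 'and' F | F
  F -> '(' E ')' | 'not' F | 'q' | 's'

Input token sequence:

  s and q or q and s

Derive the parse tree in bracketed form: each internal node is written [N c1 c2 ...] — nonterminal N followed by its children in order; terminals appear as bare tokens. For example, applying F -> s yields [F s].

E
E or T
T or T
T and F or T
F and F or T
s and F or T
s and q or T
s and q or T and F
s and q or F and F
s and q or q and F
s and q or q and s

[E [E [T [T [F s]] and [F q]]] or [T [T [F q]] and [F s]]]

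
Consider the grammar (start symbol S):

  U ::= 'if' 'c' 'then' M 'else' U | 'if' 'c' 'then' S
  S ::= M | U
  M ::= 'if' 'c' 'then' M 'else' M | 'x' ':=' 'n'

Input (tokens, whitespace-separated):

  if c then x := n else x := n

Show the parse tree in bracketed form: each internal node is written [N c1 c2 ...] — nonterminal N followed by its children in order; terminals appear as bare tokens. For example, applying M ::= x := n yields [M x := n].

S
M
if c then M else M
if c then x := n else M
if c then x := n else x := n

[S [M if c then [M x := n] else [M x := n]]]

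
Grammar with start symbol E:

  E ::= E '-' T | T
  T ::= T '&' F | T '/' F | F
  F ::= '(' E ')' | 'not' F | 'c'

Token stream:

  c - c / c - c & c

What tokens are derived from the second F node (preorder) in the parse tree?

c

[E [E [E [T [F c]]] - [T [T [F c]] / [F c]]] - [T [T [F c]] & [F c]]]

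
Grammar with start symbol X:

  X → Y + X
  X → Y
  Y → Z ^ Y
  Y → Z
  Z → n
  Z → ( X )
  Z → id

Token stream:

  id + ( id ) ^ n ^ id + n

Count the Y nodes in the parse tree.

[X [Y [Z id]] + [X [Y [Z ( [X [Y [Z id]]] )] ^ [Y [Z n] ^ [Y [Z id]]]] + [X [Y [Z n]]]]]

6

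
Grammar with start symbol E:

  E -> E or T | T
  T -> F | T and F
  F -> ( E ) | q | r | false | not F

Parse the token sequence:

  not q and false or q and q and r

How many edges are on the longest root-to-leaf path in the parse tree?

[E [E [T [T [F not [F q]]] and [F false]]] or [T [T [T [F q]] and [F q]] and [F r]]]

6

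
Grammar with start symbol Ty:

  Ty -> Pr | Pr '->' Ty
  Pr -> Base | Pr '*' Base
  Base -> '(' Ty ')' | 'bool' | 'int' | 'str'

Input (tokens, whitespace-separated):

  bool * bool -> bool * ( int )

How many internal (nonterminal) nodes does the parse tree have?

13

[Ty [Pr [Pr [Base bool]] * [Base bool]] -> [Ty [Pr [Pr [Base bool]] * [Base ( [Ty [Pr [Base int]]] )]]]]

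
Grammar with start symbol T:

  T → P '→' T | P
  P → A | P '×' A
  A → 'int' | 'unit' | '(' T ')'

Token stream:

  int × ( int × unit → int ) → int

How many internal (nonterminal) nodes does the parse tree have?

[T [P [P [A int]] × [A ( [T [P [P [A int]] × [A unit]] → [T [P [A int]]]] )]] → [T [P [A int]]]]

16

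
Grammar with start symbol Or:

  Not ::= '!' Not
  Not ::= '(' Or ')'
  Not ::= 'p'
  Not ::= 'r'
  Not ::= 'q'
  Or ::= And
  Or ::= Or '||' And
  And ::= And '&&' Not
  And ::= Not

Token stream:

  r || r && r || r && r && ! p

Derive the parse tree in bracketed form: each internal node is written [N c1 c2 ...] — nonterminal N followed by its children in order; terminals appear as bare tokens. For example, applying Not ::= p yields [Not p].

Or
Or || And
Or || And || And
And || And || And
Not || And || And
r || And || And
r || And && Not || And
r || Not && Not || And
r || r && Not || And
r || r && r || And
r || r && r || And && Not
r || r && r || And && Not && Not
r || r && r || Not && Not && Not
r || r && r || r && Not && Not
r || r && r || r && r && Not
r || r && r || r && r && ! Not
r || r && r || r && r && ! p

[Or [Or [Or [And [Not r]]] || [And [And [Not r]] && [Not r]]] || [And [And [And [Not r]] && [Not r]] && [Not ! [Not p]]]]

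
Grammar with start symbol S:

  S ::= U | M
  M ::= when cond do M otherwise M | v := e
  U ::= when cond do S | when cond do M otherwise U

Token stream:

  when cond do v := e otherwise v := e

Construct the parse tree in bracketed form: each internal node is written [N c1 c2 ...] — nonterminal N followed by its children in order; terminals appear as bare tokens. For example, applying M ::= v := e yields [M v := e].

[S [M when cond do [M v := e] otherwise [M v := e]]]

S
M
when cond do M otherwise M
when cond do v := e otherwise M
when cond do v := e otherwise v := e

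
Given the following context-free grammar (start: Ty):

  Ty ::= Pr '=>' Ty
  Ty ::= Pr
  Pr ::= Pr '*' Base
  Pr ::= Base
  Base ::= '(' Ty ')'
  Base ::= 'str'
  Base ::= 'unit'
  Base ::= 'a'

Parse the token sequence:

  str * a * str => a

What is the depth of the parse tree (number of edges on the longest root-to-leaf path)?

[Ty [Pr [Pr [Pr [Base str]] * [Base a]] * [Base str]] => [Ty [Pr [Base a]]]]

5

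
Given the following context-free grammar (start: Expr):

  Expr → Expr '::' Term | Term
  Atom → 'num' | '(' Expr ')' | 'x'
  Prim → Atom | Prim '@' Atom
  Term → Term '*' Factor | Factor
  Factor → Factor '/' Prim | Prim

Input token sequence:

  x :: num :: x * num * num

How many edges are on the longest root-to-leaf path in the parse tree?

7

[Expr [Expr [Expr [Term [Factor [Prim [Atom x]]]]] :: [Term [Factor [Prim [Atom num]]]]] :: [Term [Term [Term [Factor [Prim [Atom x]]]] * [Factor [Prim [Atom num]]]] * [Factor [Prim [Atom num]]]]]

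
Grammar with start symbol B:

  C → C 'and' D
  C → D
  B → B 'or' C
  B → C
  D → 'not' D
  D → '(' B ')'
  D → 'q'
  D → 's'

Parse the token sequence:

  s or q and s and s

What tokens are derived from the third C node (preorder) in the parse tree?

[B [B [C [D s]]] or [C [C [C [D q]] and [D s]] and [D s]]]

q and s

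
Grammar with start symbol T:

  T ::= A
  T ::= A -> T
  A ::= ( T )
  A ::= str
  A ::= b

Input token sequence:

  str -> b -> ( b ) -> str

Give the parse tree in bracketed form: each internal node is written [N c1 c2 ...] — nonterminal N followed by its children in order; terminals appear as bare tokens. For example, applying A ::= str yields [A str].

T
A -> T
str -> T
str -> A -> T
str -> b -> T
str -> b -> A -> T
str -> b -> ( T ) -> T
str -> b -> ( A ) -> T
str -> b -> ( b ) -> T
str -> b -> ( b ) -> A
str -> b -> ( b ) -> str

[T [A str] -> [T [A b] -> [T [A ( [T [A b]] )] -> [T [A str]]]]]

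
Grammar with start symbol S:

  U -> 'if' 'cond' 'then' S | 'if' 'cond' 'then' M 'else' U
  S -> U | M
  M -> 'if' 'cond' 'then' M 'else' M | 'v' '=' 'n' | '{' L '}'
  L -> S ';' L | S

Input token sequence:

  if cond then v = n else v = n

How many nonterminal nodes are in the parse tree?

4

[S [M if cond then [M v = n] else [M v = n]]]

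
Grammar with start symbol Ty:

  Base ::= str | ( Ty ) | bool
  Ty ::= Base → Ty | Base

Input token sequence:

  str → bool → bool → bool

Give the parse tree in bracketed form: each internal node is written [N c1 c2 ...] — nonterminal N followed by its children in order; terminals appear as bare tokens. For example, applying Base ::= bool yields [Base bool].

Ty
Base → Ty
str → Ty
str → Base → Ty
str → bool → Ty
str → bool → Base → Ty
str → bool → bool → Ty
str → bool → bool → Base
str → bool → bool → bool

[Ty [Base str] → [Ty [Base bool] → [Ty [Base bool] → [Ty [Base bool]]]]]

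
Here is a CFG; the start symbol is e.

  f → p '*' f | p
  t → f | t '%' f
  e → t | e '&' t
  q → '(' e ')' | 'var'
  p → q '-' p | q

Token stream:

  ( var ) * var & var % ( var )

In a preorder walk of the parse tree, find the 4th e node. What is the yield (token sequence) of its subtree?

var

[e [e [t [f [p [q ( [e [t [f [p [q var]]]]] )]] * [f [p [q var]]]]]] & [t [t [f [p [q var]]]] % [f [p [q ( [e [t [f [p [q var]]]]] )]]]]]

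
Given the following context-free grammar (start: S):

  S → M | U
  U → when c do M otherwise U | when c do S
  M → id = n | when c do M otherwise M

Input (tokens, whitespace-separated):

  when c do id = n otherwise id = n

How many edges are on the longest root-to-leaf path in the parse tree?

3

[S [M when c do [M id = n] otherwise [M id = n]]]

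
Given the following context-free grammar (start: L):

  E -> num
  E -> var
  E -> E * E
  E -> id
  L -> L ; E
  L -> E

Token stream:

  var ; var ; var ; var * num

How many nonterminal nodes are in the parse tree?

10

[L [L [L [L [E var]] ; [E var]] ; [E var]] ; [E [E var] * [E num]]]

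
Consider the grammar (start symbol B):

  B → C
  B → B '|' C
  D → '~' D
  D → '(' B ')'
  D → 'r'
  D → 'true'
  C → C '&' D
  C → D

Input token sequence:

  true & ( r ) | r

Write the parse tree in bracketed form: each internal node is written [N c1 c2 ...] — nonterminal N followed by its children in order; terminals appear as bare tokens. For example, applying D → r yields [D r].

[B [B [C [C [D true]] & [D ( [B [C [D r]]] )]]] | [C [D r]]]

B
B | C
C | C
C & D | C
D & D | C
true & D | C
true & ( B ) | C
true & ( C ) | C
true & ( D ) | C
true & ( r ) | C
true & ( r ) | D
true & ( r ) | r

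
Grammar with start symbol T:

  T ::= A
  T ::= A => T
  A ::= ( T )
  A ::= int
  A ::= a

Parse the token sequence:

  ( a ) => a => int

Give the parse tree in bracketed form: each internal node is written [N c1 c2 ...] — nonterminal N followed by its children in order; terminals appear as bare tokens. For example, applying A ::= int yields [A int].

T
A => T
( T ) => T
( A ) => T
( a ) => T
( a ) => A => T
( a ) => a => T
( a ) => a => A
( a ) => a => int

[T [A ( [T [A a]] )] => [T [A a] => [T [A int]]]]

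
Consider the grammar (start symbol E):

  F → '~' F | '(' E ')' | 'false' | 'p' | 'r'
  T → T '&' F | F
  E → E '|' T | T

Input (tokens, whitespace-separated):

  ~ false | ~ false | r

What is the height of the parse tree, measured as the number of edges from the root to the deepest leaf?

6

[E [E [E [T [F ~ [F false]]]] | [T [F ~ [F false]]]] | [T [F r]]]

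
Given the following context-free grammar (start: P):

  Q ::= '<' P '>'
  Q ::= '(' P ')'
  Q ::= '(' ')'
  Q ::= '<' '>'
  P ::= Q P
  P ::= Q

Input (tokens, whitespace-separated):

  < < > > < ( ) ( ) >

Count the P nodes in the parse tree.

[P [Q < [P [Q < >]] >] [P [Q < [P [Q ( )] [P [Q ( )]]] >]]]

5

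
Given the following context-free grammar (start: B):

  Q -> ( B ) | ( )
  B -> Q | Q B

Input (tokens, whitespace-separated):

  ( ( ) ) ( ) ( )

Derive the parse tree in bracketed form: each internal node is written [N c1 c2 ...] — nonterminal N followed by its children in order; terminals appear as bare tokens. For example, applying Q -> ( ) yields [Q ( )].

[B [Q ( [B [Q ( )]] )] [B [Q ( )] [B [Q ( )]]]]

B
Q B
( B ) B
( Q ) B
( ( ) ) B
( ( ) ) Q B
( ( ) ) ( ) B
( ( ) ) ( ) Q
( ( ) ) ( ) ( )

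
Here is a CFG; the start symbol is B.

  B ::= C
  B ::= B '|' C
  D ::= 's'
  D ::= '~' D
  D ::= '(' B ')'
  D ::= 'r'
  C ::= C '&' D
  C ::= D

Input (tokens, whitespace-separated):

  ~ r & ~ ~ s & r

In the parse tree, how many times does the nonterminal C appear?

[B [C [C [C [D ~ [D r]]] & [D ~ [D ~ [D s]]]] & [D r]]]

3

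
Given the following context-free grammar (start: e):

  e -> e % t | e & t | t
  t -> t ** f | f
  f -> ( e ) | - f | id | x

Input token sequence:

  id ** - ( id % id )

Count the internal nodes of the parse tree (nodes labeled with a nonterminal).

[e [t [t [f id]] ** [f - [f ( [e [e [t [f id]]] % [t [f id]]] )]]]]

12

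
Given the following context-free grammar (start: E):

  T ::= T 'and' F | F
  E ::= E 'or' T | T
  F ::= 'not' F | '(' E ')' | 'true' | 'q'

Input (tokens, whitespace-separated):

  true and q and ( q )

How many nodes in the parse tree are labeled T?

4

[E [T [T [T [F true]] and [F q]] and [F ( [E [T [F q]]] )]]]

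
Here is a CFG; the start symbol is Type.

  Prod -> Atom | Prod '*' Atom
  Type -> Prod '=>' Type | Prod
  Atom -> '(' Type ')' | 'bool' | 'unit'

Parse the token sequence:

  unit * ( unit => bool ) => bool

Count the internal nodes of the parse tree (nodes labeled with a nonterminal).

14

[Type [Prod [Prod [Atom unit]] * [Atom ( [Type [Prod [Atom unit]] => [Type [Prod [Atom bool]]]] )]] => [Type [Prod [Atom bool]]]]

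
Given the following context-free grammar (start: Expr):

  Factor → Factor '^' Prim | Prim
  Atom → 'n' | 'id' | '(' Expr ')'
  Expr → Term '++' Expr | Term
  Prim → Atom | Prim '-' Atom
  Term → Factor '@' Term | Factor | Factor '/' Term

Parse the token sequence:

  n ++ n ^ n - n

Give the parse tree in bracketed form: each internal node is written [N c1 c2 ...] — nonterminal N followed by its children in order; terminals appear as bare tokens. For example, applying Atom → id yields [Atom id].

Expr
Term ++ Expr
Factor ++ Expr
Prim ++ Expr
Atom ++ Expr
n ++ Expr
n ++ Term
n ++ Factor
n ++ Factor ^ Prim
n ++ Prim ^ Prim
n ++ Atom ^ Prim
n ++ n ^ Prim
n ++ n ^ Prim - Atom
n ++ n ^ Atom - Atom
n ++ n ^ n - Atom
n ++ n ^ n - n

[Expr [Term [Factor [Prim [Atom n]]]] ++ [Expr [Term [Factor [Factor [Prim [Atom n]]] ^ [Prim [Prim [Atom n]] - [Atom n]]]]]]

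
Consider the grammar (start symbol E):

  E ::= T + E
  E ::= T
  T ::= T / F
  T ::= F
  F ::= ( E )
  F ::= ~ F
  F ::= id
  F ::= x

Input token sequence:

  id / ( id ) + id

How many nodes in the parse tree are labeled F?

4

[E [T [T [F id]] / [F ( [E [T [F id]]] )]] + [E [T [F id]]]]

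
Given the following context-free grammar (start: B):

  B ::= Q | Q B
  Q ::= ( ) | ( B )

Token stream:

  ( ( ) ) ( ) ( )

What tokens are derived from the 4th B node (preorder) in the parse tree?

[B [Q ( [B [Q ( )]] )] [B [Q ( )] [B [Q ( )]]]]

( )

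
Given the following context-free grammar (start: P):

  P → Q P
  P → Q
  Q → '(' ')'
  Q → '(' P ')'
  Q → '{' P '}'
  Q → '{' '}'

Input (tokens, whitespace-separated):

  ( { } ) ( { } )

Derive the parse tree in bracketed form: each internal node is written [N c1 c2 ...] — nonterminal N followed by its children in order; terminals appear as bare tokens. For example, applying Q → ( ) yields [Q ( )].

P
Q P
( P ) P
( Q ) P
( { } ) P
( { } ) Q
( { } ) ( P )
( { } ) ( Q )
( { } ) ( { } )

[P [Q ( [P [Q { }]] )] [P [Q ( [P [Q { }]] )]]]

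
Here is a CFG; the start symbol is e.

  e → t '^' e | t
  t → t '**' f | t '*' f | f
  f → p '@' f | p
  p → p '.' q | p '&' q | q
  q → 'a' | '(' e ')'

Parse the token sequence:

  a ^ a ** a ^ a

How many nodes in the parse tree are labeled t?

4

[e [t [f [p [q a]]]] ^ [e [t [t [f [p [q a]]]] ** [f [p [q a]]]] ^ [e [t [f [p [q a]]]]]]]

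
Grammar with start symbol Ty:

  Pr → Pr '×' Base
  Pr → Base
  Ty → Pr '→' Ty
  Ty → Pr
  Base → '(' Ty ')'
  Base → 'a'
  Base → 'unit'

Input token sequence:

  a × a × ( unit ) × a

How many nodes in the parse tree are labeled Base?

[Ty [Pr [Pr [Pr [Pr [Base a]] × [Base a]] × [Base ( [Ty [Pr [Base unit]]] )]] × [Base a]]]

5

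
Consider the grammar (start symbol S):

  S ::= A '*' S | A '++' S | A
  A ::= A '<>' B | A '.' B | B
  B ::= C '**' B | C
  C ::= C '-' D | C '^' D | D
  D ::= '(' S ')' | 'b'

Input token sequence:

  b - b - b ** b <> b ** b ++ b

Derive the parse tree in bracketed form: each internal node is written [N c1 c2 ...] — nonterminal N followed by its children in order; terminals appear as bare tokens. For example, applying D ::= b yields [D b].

[S [A [A [B [C [C [C [D b]] - [D b]] - [D b]] ** [B [C [D b]]]]] <> [B [C [D b]] ** [B [C [D b]]]]] ++ [S [A [B [C [D b]]]]]]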